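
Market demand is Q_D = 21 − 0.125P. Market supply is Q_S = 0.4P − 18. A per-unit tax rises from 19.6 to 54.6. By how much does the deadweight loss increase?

123.67

In inverse form: demand P = 168 − 8Q, supply P = 45 + 2.5Q.
Competitive equilibrium: 168 − 8Q = 45 + 2.5Q → Q* = 11.7143, P* = 74.2857.
For a per-unit tax t: ΔQ = t/10.5, so DWL = ½·t·(t/10.5) = t²/21.
At t = 19.6: DWL = 18.293. At t = 54.6: DWL = 141.96.
Increase = 141.96 − 18.293 = 123.67.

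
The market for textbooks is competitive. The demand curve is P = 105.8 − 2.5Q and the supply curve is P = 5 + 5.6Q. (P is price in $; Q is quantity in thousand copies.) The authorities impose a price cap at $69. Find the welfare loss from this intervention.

$4.18 thousand

Competitive equilibrium: 105.8 − 2.5Q = 5 + 5.6Q → Q* = 12.4444, P* = 74.6889.
At the ceiling P = 69, quantity supplied = (69 − 5)/5.6 = 11.4286.
Willingness to pay at Q' = 11.4286: 105.8 − 2.5·11.4286 = 77.2285.
ΔQ = 12.4444 − 11.4286 = 1.0158; wedge = 77.2285 − 69 = 8.2285.
DWL = ½ × 1.0158 × 8.2285 = $4.18 thousand.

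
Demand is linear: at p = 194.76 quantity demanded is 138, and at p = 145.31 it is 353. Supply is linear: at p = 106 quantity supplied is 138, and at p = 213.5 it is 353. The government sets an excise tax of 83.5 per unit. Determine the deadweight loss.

Demand slope = (145.31 − 194.76)/(353 − 138) = −0.23, so p = 226.5 − 0.23q.
Supply slope = (213.5 − 106)/(353 − 138) = 0.5, so p = 37 + 0.5q.
Competitive equilibrium: 226.5 − 0.23q = 37 + 0.5q → q* = 259.589, p* = 166.7945.
With the tax, the buyer price exceeds the seller price by 83.5: (226.5 − 0.23q) − (37 + 0.5q) = 83.5 → q' = 145.2055.
Δq = 259.589 − 145.2055 = 114.3835; the wedge equals the tax, 83.5.
The triangle = ½ × 114.3835 × 83.5 = 4775.51.

4775.51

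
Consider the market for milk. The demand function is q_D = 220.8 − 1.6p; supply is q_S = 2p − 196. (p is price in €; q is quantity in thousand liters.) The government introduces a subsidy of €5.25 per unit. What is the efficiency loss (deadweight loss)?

In inverse form: demand p = 138 − 0.625q, supply p = 98 + 0.5q.
Competitive equilibrium: 138 − 0.625q = 98 + 0.5q → q* = 35.5556, p* = 115.7778.
The subsidy lowers effective supply by 5.25: p = 92.75 + 0.5q.
New quantity: 138 − 0.625q = 92.75 + 0.5q → q' = 40.2222.
Overproduction Δq = 40.2222 − 35.5556 = 4.6666; wedge = subsidy = 5.25.
The triangle = ½ × 4.6666 × 5.25 = €12.25 thousand.

€12.25 thousand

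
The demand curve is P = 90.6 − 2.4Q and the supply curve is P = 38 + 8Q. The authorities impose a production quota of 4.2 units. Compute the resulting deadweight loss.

Competitive equilibrium: 90.6 − 2.4Q = 38 + 8Q → Q* = 5.0577, P* = 78.4615.
At Q = 4.2: demand price = 90.6 − 2.4·4.2 = 80.52; supply price = 38 + 8·4.2 = 71.6.
ΔQ = 5.0577 − 4.2 = 0.8577; wedge = 80.52 − 71.6 = 8.92.
Welfare loss = ½ × 0.8577 × 8.92 = 3.83.

3.83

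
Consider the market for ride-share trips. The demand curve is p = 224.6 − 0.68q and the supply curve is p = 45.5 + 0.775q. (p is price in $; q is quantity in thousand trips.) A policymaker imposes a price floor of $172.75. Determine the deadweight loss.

$1596.31 thousand

Competitive equilibrium: 224.6 − 0.68q = 45.5 + 0.775q → q* = 123.0928, p* = 140.8969.
At the floor p = 172.75, quantity demanded = (224.6 − 172.75)/0.68 = 76.25.
Sellers' marginal cost at q' = 76.25: 45.5 + 0.775·76.25 = 104.5938.
Δq = 123.0928 − 76.25 = 46.8428; wedge = 172.75 − 104.5938 = 68.1562.
Welfare loss = ½ × 46.8428 × 68.1562 = $1596.31 thousand.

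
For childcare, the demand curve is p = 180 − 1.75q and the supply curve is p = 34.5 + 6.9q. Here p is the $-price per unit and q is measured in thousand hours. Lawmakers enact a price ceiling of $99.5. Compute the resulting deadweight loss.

$236.87 thousand

Competitive equilibrium: 180 − 1.75q = 34.5 + 6.9q → q* = 16.8208, p* = 150.5636.
At the ceiling p = 99.5, quantity supplied = (99.5 − 34.5)/6.9 = 9.4203.
Willingness to pay at q' = 9.4203: 180 − 1.75·9.4203 = 163.5145.
Δq = 16.8208 − 9.4203 = 7.4005; wedge = 163.5145 − 99.5 = 64.0145.
Welfare loss = ½ × 7.4005 × 64.0145 = $236.87 thousand.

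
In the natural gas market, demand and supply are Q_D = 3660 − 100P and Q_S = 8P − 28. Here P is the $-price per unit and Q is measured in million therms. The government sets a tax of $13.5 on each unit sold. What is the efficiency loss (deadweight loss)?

$675 million

In inverse form: demand P = 36.6 − 0.01Q, supply P = 3.5 + 0.125Q.
Competitive equilibrium: 36.6 − 0.01Q = 3.5 + 0.125Q → Q* = 245.1852, P* = 34.1481.
With the tax, the buyer price exceeds the seller price by 13.5: (36.6 − 0.01Q) − (3.5 + 0.125Q) = 13.5 → Q' = 145.1852.
ΔQ = 245.1852 − 145.1852 = 100; the wedge equals the tax, 13.5.
DWL = ½ × 100 × 13.5 = $675 million.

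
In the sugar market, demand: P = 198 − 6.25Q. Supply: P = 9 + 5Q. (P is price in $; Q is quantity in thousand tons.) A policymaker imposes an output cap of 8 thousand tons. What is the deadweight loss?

Competitive equilibrium: 198 − 6.25Q = 9 + 5Q → Q* = 16.8, P* = 93.
At Q = 8: demand price = 198 − 6.25·8 = 148; supply price = 9 + 5·8 = 49.
ΔQ = 16.8 − 8 = 8.8; wedge = 148 − 49 = 99.
DWL = ½ × 8.8 × 99 = $435.60 thousand.

$435.60 thousand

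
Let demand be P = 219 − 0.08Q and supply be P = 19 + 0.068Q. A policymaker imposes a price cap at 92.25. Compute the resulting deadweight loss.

5561.52

Competitive equilibrium: 219 − 0.08Q = 19 + 0.068Q → Q* = 1351.3514, P* = 110.8919.
At the ceiling P = 92.25, quantity supplied = (92.25 − 19)/0.068 = 1077.2059.
Willingness to pay at Q' = 1077.2059: 219 − 0.08·1077.2059 = 132.8235.
ΔQ = 1351.3514 − 1077.2059 = 274.1455; wedge = 132.8235 − 92.25 = 40.5735.
DWL = ½ × 274.1455 × 40.5735 = 5561.52.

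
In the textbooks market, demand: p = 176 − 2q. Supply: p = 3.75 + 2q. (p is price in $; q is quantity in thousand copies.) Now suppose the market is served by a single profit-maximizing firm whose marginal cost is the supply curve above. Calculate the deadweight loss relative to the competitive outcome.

Competitive equilibrium: 176 − 2q = 3.75 + 2q → q* = 43.0625, p* = 89.875.
Marginal revenue: MR = 176 − 4q. Set MR = MC: 176 − 4q = 3.75 + 2q → q_m = 28.70833.
Price p_m = 176 − 2·28.70833 = 118.58334; MC(q_m) = 3.75 + 2·28.70833 = 61.16666.
Competitive q* = 43.0625, so Δq = 14.35417; wedge = 118.58334 − 61.16666 = 57.41668.
The triangle = ½ × 14.35417 × 57.41668 = $412.08 thousand.

$412.08 thousand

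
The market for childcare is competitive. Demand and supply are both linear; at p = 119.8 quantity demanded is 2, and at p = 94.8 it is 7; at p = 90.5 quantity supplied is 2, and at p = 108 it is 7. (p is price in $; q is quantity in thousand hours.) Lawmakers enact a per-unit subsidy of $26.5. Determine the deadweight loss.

$41.31 thousand

Demand slope = (94.8 − 119.8)/(7 − 2) = −5, so p = 129.8 − 5q.
Supply slope = (108 − 90.5)/(7 − 2) = 3.5, so p = 83.5 + 3.5q.
Competitive equilibrium: 129.8 − 5q = 83.5 + 3.5q → q* = 5.4471, p* = 102.5647.
The subsidy lowers effective supply by 26.5: p = 57 + 3.5q.
New quantity: 129.8 − 5q = 57 + 3.5q → q' = 8.5647.
Overproduction Δq = 8.5647 − 5.4471 = 3.1176; wedge = subsidy = 26.5.
The triangle = ½ × 3.1176 × 26.5 = $41.31 thousand.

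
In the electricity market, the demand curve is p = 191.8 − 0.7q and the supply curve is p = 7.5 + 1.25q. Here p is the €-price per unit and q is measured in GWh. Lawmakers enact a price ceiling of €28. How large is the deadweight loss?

Competitive equilibrium: 191.8 − 0.7q = 7.5 + 1.25q → q* = 94.5128, p* = 125.641.
At the ceiling p = 28, quantity supplied = (28 − 7.5)/1.25 = 16.4.
Willingness to pay at q' = 16.4: 191.8 − 0.7·16.4 = 180.32.
Δq = 94.5128 − 16.4 = 78.1128; wedge = 180.32 − 28 = 152.32.
Welfare loss = ½ × 78.1128 × 152.32 = €5949.07.

€5949.07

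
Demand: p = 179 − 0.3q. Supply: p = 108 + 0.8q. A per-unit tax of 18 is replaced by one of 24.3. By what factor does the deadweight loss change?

1.8225

Competitive equilibrium: 179 − 0.3q = 108 + 0.8q → q* = 64.5455, p* = 159.6364.
For a per-unit tax t: Δq = t/1.1, so DWL = ½·t·(t/1.1) = t²/2.2.
At t = 18: DWL = 147.273. At t = 24.3: DWL = 268.405.
Ratio = (24.3/18)² = 1.8225.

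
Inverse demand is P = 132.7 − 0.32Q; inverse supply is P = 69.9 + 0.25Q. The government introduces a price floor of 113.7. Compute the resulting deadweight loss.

735.50

Competitive equilibrium: 132.7 − 0.32Q = 69.9 + 0.25Q → Q* = 110.17544, P* = 97.44386.
At the floor P = 113.7, quantity demanded = (132.7 − 113.7)/0.32 = 59.375.
Sellers' marginal cost at Q' = 59.375: 69.9 + 0.25·59.375 = 84.74375.
ΔQ = 110.17544 − 59.375 = 50.80044; wedge = 113.7 − 84.74375 = 28.95625.
The triangle = ½ × 50.80044 × 28.95625 = 735.50.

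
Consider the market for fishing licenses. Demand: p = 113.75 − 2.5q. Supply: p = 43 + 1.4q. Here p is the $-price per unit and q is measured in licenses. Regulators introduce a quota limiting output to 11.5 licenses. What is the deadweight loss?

Competitive equilibrium: 113.75 − 2.5q = 43 + 1.4q → q* = 18.141, p* = 68.3974.
At q = 11.5: demand price = 113.75 − 2.5·11.5 = 85; supply price = 43 + 1.4·11.5 = 59.1.
Δq = 18.141 − 11.5 = 6.641; wedge = 85 − 59.1 = 25.9.
Deadweight loss = ½ × 6.641 × 25.9 = $86.

$86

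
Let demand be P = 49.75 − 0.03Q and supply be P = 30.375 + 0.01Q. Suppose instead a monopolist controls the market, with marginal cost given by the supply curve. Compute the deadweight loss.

Competitive equilibrium: 49.75 − 0.03Q = 30.375 + 0.01Q → Q* = 484.375, P* = 35.21875.
Marginal revenue: MR = 49.75 − 0.06Q. Set MR = MC: 49.75 − 0.06Q = 30.375 + 0.01Q → Q_m = 276.78571.
Price P_m = 49.75 − 0.03·276.78571 = 41.44643; MC(Q_m) = 30.375 + 0.01·276.78571 = 33.14286.
Competitive Q* = 484.375, so ΔQ = 207.58929; wedge = 41.44643 − 33.14286 = 8.30357.
Deadweight loss = ½ × 207.58929 × 8.30357 = 861.87.

861.87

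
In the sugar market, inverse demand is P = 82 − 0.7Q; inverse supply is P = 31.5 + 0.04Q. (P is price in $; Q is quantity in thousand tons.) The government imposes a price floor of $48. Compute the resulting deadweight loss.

Competitive equilibrium: 82 − 0.7Q = 31.5 + 0.04Q → Q* = 68.2432, P* = 34.2297.
At the floor P = 48, quantity demanded = (82 − 48)/0.7 = 48.5714.
Sellers' marginal cost at Q' = 48.5714: 31.5 + 0.04·48.5714 = 33.4429.
ΔQ = 68.2432 − 48.5714 = 19.6718; wedge = 48 − 33.4429 = 14.5571.
DWL = ½ × 19.6718 × 14.5571 = $143.18 thousand.

$143.18 thousand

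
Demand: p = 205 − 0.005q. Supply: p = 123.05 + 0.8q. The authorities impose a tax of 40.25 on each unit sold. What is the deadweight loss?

1006.25

Competitive equilibrium: 205 − 0.005q = 123.05 + 0.8q → q* = 101.8012, p* = 204.491.
With the tax, the buyer price exceeds the seller price by 40.25: (205 − 0.005q) − (123.05 + 0.8q) = 40.25 → q' = 51.8012.
Δq = 101.8012 − 51.8012 = 50; the wedge equals the tax, 40.25.
Deadweight loss = ½ × 50 × 40.25 = 1006.25.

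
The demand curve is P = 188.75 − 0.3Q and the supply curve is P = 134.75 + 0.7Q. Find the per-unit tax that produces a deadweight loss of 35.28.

8.4

Competitive equilibrium: 188.75 − 0.3Q = 134.75 + 0.7Q → Q* = 54, P* = 172.55.
A tax t gives ΔQ = t/1 and wedge t, so DWL = t²/2.
t²/2 = 35.28 → t² = 70.56 → t = 8.4.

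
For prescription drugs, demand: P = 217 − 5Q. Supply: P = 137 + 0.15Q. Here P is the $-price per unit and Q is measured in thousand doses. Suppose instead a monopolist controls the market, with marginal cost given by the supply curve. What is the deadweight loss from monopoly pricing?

$150.78 thousand

Competitive equilibrium: 217 − 5Q = 137 + 0.15Q → Q* = 15.534, P* = 139.3301.
Marginal revenue: MR = 217 − 10Q. Set MR = MC: 217 − 10Q = 137 + 0.15Q → Q_m = 7.8818.
Price P_m = 217 − 5·7.8818 = 177.591; MC(Q_m) = 137 + 0.15·7.8818 = 138.1823.
Competitive Q* = 15.534, so ΔQ = 7.6522; wedge = 177.591 − 138.1823 = 39.4087.
DWL = ½ × 7.6522 × 39.4087 = $150.78 thousand.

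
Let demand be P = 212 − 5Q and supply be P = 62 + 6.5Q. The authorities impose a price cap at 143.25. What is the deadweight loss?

1.70

Competitive equilibrium: 212 − 5Q = 62 + 6.5Q → Q* = 13.0435, P* = 146.7826.
At the ceiling P = 143.25, quantity supplied = (143.25 − 62)/6.5 = 12.5.
Willingness to pay at Q' = 12.5: 212 − 5·12.5 = 149.5.
ΔQ = 13.0435 − 12.5 = 0.5435; wedge = 149.5 − 143.25 = 6.25.
Deadweight loss = ½ × 0.5435 × 6.25 = 1.70.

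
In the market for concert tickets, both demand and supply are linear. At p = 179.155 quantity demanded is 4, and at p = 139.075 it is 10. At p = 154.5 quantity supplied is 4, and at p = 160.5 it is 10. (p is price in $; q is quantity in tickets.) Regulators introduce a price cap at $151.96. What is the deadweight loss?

Demand slope = (139.075 − 179.155)/(10 − 4) = −6.68, so p = 205.875 − 6.68q.
Supply slope = (160.5 − 154.5)/(10 − 4) = 1, so p = 150.5 + q.
Competitive equilibrium: 205.875 − 6.68q = 150.5 + q → q* = 7.2103, p* = 157.7103.
At the ceiling p = 151.96, quantity supplied = (151.96 − 150.5)/1 = 1.46.
Willingness to pay at q' = 1.46: 205.875 − 6.68·1.46 = 196.1222.
Δq = 7.2103 − 1.46 = 5.7503; wedge = 196.1222 − 151.96 = 44.1622.
Deadweight loss = ½ × 5.7503 × 44.1622 = $126.97.

$126.97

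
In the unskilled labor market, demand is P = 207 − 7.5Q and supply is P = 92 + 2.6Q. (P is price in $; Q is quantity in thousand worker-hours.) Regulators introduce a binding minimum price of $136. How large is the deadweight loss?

Competitive equilibrium: 207 − 7.5Q = 92 + 2.6Q → Q* = 11.3861, P* = 121.604.
At the floor P = 136, quantity demanded = (207 − 136)/7.5 = 9.4667.
Sellers' marginal cost at Q' = 9.4667: 92 + 2.6·9.4667 = 116.6134.
ΔQ = 11.3861 − 9.4667 = 1.9194; wedge = 136 − 116.6134 = 19.3866.
The triangle = ½ × 1.9194 × 19.3866 = $18.61 thousand.

$18.61 thousand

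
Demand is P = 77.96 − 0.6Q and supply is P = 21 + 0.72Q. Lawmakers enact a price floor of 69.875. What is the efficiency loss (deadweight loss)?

Competitive equilibrium: 77.96 − 0.6Q = 21 + 0.72Q → Q* = 43.1515, P* = 52.0691.
At the floor P = 69.875, quantity demanded = (77.96 − 69.875)/0.6 = 13.475.
Sellers' marginal cost at Q' = 13.475: 21 + 0.72·13.475 = 30.702.
ΔQ = 43.1515 − 13.475 = 29.6765; wedge = 69.875 − 30.702 = 39.173.
The triangle = ½ × 29.6765 × 39.173 = 581.26.

581.26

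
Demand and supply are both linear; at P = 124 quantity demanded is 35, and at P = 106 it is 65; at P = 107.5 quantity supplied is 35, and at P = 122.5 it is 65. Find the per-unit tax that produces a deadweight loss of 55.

11

Demand slope = (106 − 124)/(65 − 35) = −0.6, so P = 145 − 0.6Q.
Supply slope = (122.5 − 107.5)/(65 − 35) = 0.5, so P = 90 + 0.5Q.
Competitive equilibrium: 145 − 0.6Q = 90 + 0.5Q → Q* = 50, P* = 115.
A tax t gives ΔQ = t/1.1 and wedge t, so DWL = t²/2.2.
t²/2.2 = 55 → t² = 121 → t = 11.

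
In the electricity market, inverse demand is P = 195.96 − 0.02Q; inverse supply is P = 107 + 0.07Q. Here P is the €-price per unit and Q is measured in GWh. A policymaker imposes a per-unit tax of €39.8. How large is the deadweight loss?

Competitive equilibrium: 195.96 − 0.02Q = 107 + 0.07Q → Q* = 988.4444, P* = 176.1911.
With the tax, the buyer price exceeds the seller price by 39.8: (195.96 − 0.02Q) − (107 + 0.07Q) = 39.8 → Q' = 546.2222.
ΔQ = 988.4444 − 546.2222 = 442.2222; the wedge equals the tax, 39.8.
The triangle = ½ × 442.2222 × 39.8 = €8800.22.

€8800.22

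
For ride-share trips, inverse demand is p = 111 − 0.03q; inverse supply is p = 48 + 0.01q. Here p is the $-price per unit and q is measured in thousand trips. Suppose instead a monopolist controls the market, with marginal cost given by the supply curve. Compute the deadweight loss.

Competitive equilibrium: 111 − 0.03q = 48 + 0.01q → q* = 1575, p* = 63.75.
Marginal revenue: MR = 111 − 0.06q. Set MR = MC: 111 − 0.06q = 48 + 0.01q → q_m = 900.
Price p_m = 111 − 0.03·900 = 84; MC(q_m) = 48 + 0.01·900 = 57.
Competitive q* = 1575, so Δq = 675; wedge = 84 − 57 = 27.
The triangle = ½ × 675 × 27 = $9112.50 thousand.

$9112.50 thousand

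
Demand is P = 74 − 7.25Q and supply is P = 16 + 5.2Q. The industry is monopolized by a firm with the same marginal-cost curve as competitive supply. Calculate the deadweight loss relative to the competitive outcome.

Competitive equilibrium: 74 − 7.25Q = 16 + 5.2Q → Q* = 4.6586, P* = 40.2249.
Marginal revenue: MR = 74 − 14.5Q. Set MR = MC: 74 − 14.5Q = 16 + 5.2Q → Q_m = 2.9442.
Price P_m = 74 − 7.25·2.9442 = 52.6546; MC(Q_m) = 16 + 5.2·2.9442 = 31.3098.
Competitive Q* = 4.6586, so ΔQ = 1.7144; wedge = 52.6546 − 31.3098 = 21.3448.
The triangle = ½ × 1.7144 × 21.3448 = 18.30.

18.30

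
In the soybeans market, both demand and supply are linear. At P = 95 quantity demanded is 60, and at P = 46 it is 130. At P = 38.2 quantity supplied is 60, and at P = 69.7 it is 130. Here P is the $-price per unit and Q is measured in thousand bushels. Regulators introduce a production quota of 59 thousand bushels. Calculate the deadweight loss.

Demand slope = (46 − 95)/(130 − 60) = −0.7, so P = 137 − 0.7Q.
Supply slope = (69.7 − 38.2)/(130 − 60) = 0.45, so P = 11.2 + 0.45Q.
Competitive equilibrium: 137 − 0.7Q = 11.2 + 0.45Q → Q* = 109.3913, P* = 60.4261.
At Q = 59: demand price = 137 − 0.7·59 = 95.7; supply price = 11.2 + 0.45·59 = 37.75.
ΔQ = 109.3913 − 59 = 50.3913; wedge = 95.7 − 37.75 = 57.95.
Deadweight loss = ½ × 50.3913 × 57.95 = $1460.09 thousand.

$1460.09 thousand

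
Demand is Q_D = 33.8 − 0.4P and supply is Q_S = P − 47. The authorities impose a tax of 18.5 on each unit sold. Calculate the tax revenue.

In inverse form: demand P = 84.5 − 2.5Q, supply P = 47 + Q.
Competitive equilibrium: 84.5 − 2.5Q = 47 + Q → Q* = 10.7143, P* = 57.7143.
With the tax, the buyer price exceeds the seller price by 18.5: (84.5 − 2.5Q) − (47 + Q) = 18.5 → Q' = 5.4286.
Tax revenue = 18.5 × 5.4286 = 100.43.

100.43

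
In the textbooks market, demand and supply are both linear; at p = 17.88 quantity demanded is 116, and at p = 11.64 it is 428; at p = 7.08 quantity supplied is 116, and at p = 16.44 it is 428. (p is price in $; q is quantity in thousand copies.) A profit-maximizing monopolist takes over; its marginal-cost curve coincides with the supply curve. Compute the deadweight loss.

Demand slope = (11.64 − 17.88)/(428 − 116) = −0.02, so p = 20.2 − 0.02q.
Supply slope = (16.44 − 7.08)/(428 − 116) = 0.03, so p = 3.6 + 0.03q.
Competitive equilibrium: 20.2 − 0.02q = 3.6 + 0.03q → q* = 332, p* = 13.56.
Marginal revenue: MR = 20.2 − 0.04q. Set MR = MC: 20.2 − 0.04q = 3.6 + 0.03q → q_m = 237.14286.
Price p_m = 20.2 − 0.02·237.14286 = 15.45714; MC(q_m) = 3.6 + 0.03·237.14286 = 10.71429.
Competitive q* = 332, so Δq = 94.85714; wedge = 15.45714 − 10.71429 = 4.74285.
Welfare loss = ½ × 94.85714 × 4.74285 = $224.95 thousand.

$224.95 thousand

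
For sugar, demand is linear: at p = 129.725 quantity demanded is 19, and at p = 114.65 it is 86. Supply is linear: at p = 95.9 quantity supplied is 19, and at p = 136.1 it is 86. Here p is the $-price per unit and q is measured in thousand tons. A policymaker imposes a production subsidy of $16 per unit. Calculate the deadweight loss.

Demand slope = (114.65 − 129.725)/(86 − 19) = −0.225, so p = 134 − 0.225q.
Supply slope = (136.1 − 95.9)/(86 − 19) = 0.6, so p = 84.5 + 0.6q.
Competitive equilibrium: 134 − 0.225q = 84.5 + 0.6q → q* = 60, p* = 120.5.
The subsidy lowers effective supply by 16: p = 68.5 + 0.6q.
New quantity: 134 − 0.225q = 68.5 + 0.6q → q' = 79.3939.
Overproduction Δq = 79.3939 − 60 = 19.3939; wedge = subsidy = 16.
DWL = ½ × 19.3939 × 16 = $155.15 thousand.

$155.15 thousand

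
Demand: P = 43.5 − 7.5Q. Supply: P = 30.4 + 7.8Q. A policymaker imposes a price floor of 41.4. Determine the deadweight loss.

Competitive equilibrium: 43.5 − 7.5Q = 30.4 + 7.8Q → Q* = 0.8562, P* = 37.0784.
At the floor P = 41.4, quantity demanded = (43.5 − 41.4)/7.5 = 0.28.
Sellers' marginal cost at Q' = 0.28: 30.4 + 7.8·0.28 = 32.584.
ΔQ = 0.8562 − 0.28 = 0.5762; wedge = 41.4 − 32.584 = 8.816.
Welfare loss = ½ × 0.5762 × 8.816 = 2.54.

2.54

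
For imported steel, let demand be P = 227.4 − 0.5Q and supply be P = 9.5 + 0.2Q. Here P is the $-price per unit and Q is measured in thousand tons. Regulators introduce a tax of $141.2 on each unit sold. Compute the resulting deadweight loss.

$14241.03 thousand

Competitive equilibrium: 227.4 − 0.5Q = 9.5 + 0.2Q → Q* = 311.2857, P* = 71.7571.
With the tax, the buyer price exceeds the seller price by 141.2: (227.4 − 0.5Q) − (9.5 + 0.2Q) = 141.2 → Q' = 109.5714.
ΔQ = 311.2857 − 109.5714 = 201.7143; the wedge equals the tax, 141.2.
Deadweight loss = ½ × 201.7143 × 141.2 = $14241.03 thousand.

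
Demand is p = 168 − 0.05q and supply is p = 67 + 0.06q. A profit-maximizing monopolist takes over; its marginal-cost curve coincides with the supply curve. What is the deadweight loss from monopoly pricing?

Competitive equilibrium: 168 − 0.05q = 67 + 0.06q → q* = 918.1818, p* = 122.0909.
Marginal revenue: MR = 168 − 0.1q. Set MR = MC: 168 − 0.1q = 67 + 0.06q → q_m = 631.25.
Price p_m = 168 − 0.05·631.25 = 136.4375; MC(q_m) = 67 + 0.06·631.25 = 104.875.
Competitive q* = 918.1818, so Δq = 286.9318; wedge = 136.4375 − 104.875 = 31.5625.
The triangle = ½ × 286.9318 × 31.5625 = 4528.14.

4528.14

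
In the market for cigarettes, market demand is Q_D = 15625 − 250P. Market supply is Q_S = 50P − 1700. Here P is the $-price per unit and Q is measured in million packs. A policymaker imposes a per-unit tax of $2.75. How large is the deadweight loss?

In inverse form: demand P = 62.5 − 0.004Q, supply P = 34 + 0.02Q.
Competitive equilibrium: 62.5 − 0.004Q = 34 + 0.02Q → Q* = 1187.5, P* = 57.75.
With the tax, the buyer price exceeds the seller price by 2.75: (62.5 − 0.004Q) − (34 + 0.02Q) = 2.75 → Q' = 1072.9167.
ΔQ = 1187.5 − 1072.9167 = 114.5833; the wedge equals the tax, 2.75.
Deadweight loss = ½ × 114.5833 × 2.75 = $157.55 million.

$157.55 million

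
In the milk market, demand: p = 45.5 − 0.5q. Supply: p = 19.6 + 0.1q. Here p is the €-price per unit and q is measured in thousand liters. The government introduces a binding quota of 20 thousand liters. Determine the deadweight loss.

€161.01 thousand

Competitive equilibrium: 45.5 − 0.5q = 19.6 + 0.1q → q* = 43.1667, p* = 23.9167.
At q = 20: demand price = 45.5 − 0.5·20 = 35.5; supply price = 19.6 + 0.1·20 = 21.6.
Δq = 43.1667 − 20 = 23.1667; wedge = 35.5 − 21.6 = 13.9.
The triangle = ½ × 23.1667 × 13.9 = €161.01 thousand.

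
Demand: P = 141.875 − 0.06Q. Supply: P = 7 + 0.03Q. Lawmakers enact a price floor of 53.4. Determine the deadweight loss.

25.98

Competitive equilibrium: 141.875 − 0.06Q = 7 + 0.03Q → Q* = 1498.6111, P* = 51.9583.
At the floor P = 53.4, quantity demanded = (141.875 − 53.4)/0.06 = 1474.5833.
Sellers' marginal cost at Q' = 1474.5833: 7 + 0.03·1474.5833 = 51.2375.
ΔQ = 1498.6111 − 1474.5833 = 24.0278; wedge = 53.4 − 51.2375 = 2.1625.
DWL = ½ × 24.0278 × 2.1625 = 25.98.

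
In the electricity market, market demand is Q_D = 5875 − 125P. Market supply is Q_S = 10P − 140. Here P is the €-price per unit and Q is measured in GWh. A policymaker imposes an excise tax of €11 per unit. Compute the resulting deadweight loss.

€560.19

In inverse form: demand P = 47 − 0.008Q, supply P = 14 + 0.1Q.
Competitive equilibrium: 47 − 0.008Q = 14 + 0.1Q → Q* = 305.5556, P* = 44.5556.
With the tax, the buyer price exceeds the seller price by 11: (47 − 0.008Q) − (14 + 0.1Q) = 11 → Q' = 203.7037.
ΔQ = 305.5556 − 203.7037 = 101.8519; the wedge equals the tax, 11.
Welfare loss = ½ × 101.8519 × 11 = €560.19.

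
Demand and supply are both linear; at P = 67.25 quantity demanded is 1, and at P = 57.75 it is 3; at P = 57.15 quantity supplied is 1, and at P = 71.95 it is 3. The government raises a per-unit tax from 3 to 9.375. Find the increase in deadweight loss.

3.25

Demand slope = (57.75 − 67.25)/(3 − 1) = −4.75, so P = 72 − 4.75Q.
Supply slope = (71.95 − 57.15)/(3 − 1) = 7.4, so P = 49.75 + 7.4Q.
Competitive equilibrium: 72 − 4.75Q = 49.75 + 7.4Q → Q* = 1.8313, P* = 63.3014.
For a per-unit tax t: ΔQ = t/12.15, so DWL = ½·t·(t/12.15) = t²/24.3.
At t = 3: DWL = 0.37. At t = 9.375: DWL = 3.617.
Increase = 3.617 − 0.37 = 3.25.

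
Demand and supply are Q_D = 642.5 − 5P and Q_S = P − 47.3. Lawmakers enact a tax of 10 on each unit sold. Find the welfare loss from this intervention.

In inverse form: demand P = 128.5 − 0.2Q, supply P = 47.3 + Q.
Competitive equilibrium: 128.5 − 0.2Q = 47.3 + Q → Q* = 67.6667, P* = 114.9667.
With the tax, the buyer price exceeds the seller price by 10: (128.5 − 0.2Q) − (47.3 + Q) = 10 → Q' = 59.3333.
ΔQ = 67.6667 − 59.3333 = 8.3334; the wedge equals the tax, 10.
DWL = ½ × 8.3334 × 10 = 41.67.

41.67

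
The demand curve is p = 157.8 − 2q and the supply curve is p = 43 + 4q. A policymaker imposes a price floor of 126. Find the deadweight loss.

31.36

Competitive equilibrium: 157.8 − 2q = 43 + 4q → q* = 19.1333, p* = 119.5333.
At the floor p = 126, quantity demanded = (157.8 − 126)/2 = 15.9.
Sellers' marginal cost at q' = 15.9: 43 + 4·15.9 = 106.6.
Δq = 19.1333 − 15.9 = 3.2333; wedge = 126 − 106.6 = 19.4.
Welfare loss = ½ × 3.2333 × 19.4 = 31.36.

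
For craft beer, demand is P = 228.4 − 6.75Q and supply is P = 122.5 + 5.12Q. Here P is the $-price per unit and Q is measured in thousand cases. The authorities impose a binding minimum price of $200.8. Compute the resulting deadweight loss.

$138.62 thousand

Competitive equilibrium: 228.4 − 6.75Q = 122.5 + 5.12Q → Q* = 8.9217, P* = 168.1789.
At the floor P = 200.8, quantity demanded = (228.4 − 200.8)/6.75 = 4.0889.
Sellers' marginal cost at Q' = 4.0889: 122.5 + 5.12·4.0889 = 143.4352.
ΔQ = 8.9217 − 4.0889 = 4.8328; wedge = 200.8 − 143.4352 = 57.3648.
Deadweight loss = ½ × 4.8328 × 57.3648 = $138.62 thousand.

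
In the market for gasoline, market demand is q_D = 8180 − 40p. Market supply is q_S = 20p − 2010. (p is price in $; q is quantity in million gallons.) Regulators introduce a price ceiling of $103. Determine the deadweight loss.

In inverse form: demand p = 204.5 − 0.025q, supply p = 100.5 + 0.05q.
Competitive equilibrium: 204.5 − 0.025q = 100.5 + 0.05q → q* = 1386.6667, p* = 169.8333.
At the ceiling p = 103, quantity supplied = (103 − 100.5)/0.05 = 50.
Willingness to pay at q' = 50: 204.5 − 0.025·50 = 203.25.
Δq = 1386.6667 − 50 = 1336.6667; wedge = 203.25 − 103 = 100.25.
Welfare loss = ½ × 1336.6667 × 100.25 = $67000.42 million.

$67000.42 million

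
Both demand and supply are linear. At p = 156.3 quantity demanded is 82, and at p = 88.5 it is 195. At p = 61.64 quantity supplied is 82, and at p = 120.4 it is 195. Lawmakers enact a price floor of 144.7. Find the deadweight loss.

Demand slope = (88.5 − 156.3)/(195 − 82) = −0.6, so p = 205.5 − 0.6q.
Supply slope = (120.4 − 61.64)/(195 − 82) = 0.52, so p = 19 + 0.52q.
Competitive equilibrium: 205.5 − 0.6q = 19 + 0.52q → q* = 166.51786, p* = 105.58929.
At the floor p = 144.7, quantity demanded = (205.5 − 144.7)/0.6 = 101.33333.
Sellers' marginal cost at q' = 101.33333: 19 + 0.52·101.33333 = 71.69333.
Δq = 166.51786 − 101.33333 = 65.18453; wedge = 144.7 − 71.69333 = 73.00667.
Welfare loss = ½ × 65.18453 × 73.00667 = 2379.45.

2379.45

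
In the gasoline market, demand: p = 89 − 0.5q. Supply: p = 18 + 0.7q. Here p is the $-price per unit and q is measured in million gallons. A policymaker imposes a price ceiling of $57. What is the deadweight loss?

$7.15 million

Competitive equilibrium: 89 − 0.5q = 18 + 0.7q → q* = 59.1667, p* = 59.4167.
At the ceiling p = 57, quantity supplied = (57 − 18)/0.7 = 55.7143.
Willingness to pay at q' = 55.7143: 89 − 0.5·55.7143 = 61.1429.
Δq = 59.1667 − 55.7143 = 3.4524; wedge = 61.1429 − 57 = 4.1429.
Deadweight loss = ½ × 3.4524 × 4.1429 = $7.15 million.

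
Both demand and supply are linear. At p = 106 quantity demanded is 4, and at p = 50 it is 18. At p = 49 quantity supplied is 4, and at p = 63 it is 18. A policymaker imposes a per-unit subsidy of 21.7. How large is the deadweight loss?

Demand slope = (50 − 106)/(18 − 4) = −4, so p = 122 − 4q.
Supply slope = (63 − 49)/(18 − 4) = 1, so p = 45 + q.
Competitive equilibrium: 122 − 4q = 45 + q → q* = 15.4, p* = 60.4.
The subsidy lowers effective supply by 21.7: p = 23.3 + q.
New quantity: 122 − 4q = 23.3 + q → q' = 19.74.
Overproduction Δq = 19.74 − 15.4 = 4.34; wedge = subsidy = 21.7.
DWL = ½ × 4.34 × 21.7 = 47.089.

47.089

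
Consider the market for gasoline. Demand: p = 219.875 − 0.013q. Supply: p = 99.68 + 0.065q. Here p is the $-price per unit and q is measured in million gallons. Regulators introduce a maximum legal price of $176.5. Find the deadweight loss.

$5029.59 million

Competitive equilibrium: 219.875 − 0.013q = 99.68 + 0.065q → q* = 1540.9615, p* = 199.8425.
At the ceiling p = 176.5, quantity supplied = (176.5 − 99.68)/0.065 = 1181.8462.
Willingness to pay at q' = 1181.8462: 219.875 − 0.013·1181.8462 = 204.511.
Δq = 1540.9615 − 1181.8462 = 359.1153; wedge = 204.511 − 176.5 = 28.011.
DWL = ½ × 359.1153 × 28.011 = $5029.59 million.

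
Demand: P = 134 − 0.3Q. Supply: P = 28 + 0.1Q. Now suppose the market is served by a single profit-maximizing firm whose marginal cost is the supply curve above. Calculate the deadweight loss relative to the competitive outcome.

Competitive equilibrium: 134 − 0.3Q = 28 + 0.1Q → Q* = 265, P* = 54.5.
Marginal revenue: MR = 134 − 0.6Q. Set MR = MC: 134 − 0.6Q = 28 + 0.1Q → Q_m = 151.4286.
Price P_m = 134 − 0.3·151.4286 = 88.5714; MC(Q_m) = 28 + 0.1·151.4286 = 43.1429.
Competitive Q* = 265, so ΔQ = 113.5714; wedge = 88.5714 − 43.1429 = 45.4285.
DWL = ½ × 113.5714 × 45.4285 = 2579.69.

2579.69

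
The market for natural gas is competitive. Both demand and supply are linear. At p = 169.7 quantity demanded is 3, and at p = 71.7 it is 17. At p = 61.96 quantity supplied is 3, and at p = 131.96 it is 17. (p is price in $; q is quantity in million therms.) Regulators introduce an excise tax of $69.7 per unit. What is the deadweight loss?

$202.42 million

Demand slope = (71.7 − 169.7)/(17 − 3) = −7, so p = 190.7 − 7q.
Supply slope = (131.96 − 61.96)/(17 − 3) = 5, so p = 46.96 + 5q.
Competitive equilibrium: 190.7 − 7q = 46.96 + 5q → q* = 11.9783, p* = 106.8517.
With the tax, the buyer price exceeds the seller price by 69.7: (190.7 − 7q) − (46.96 + 5q) = 69.7 → q' = 6.17.
Δq = 11.9783 − 6.17 = 5.8083; the wedge equals the tax, 69.7.
DWL = ½ × 5.8083 × 69.7 = $202.42 million.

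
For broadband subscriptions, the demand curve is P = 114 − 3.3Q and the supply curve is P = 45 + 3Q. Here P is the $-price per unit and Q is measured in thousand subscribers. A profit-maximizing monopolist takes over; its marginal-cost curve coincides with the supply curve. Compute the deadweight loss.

Competitive equilibrium: 114 − 3.3Q = 45 + 3Q → Q* = 10.9524, P* = 77.8571.
Marginal revenue: MR = 114 − 6.6Q. Set MR = MC: 114 − 6.6Q = 45 + 3Q → Q_m = 7.1875.
Price P_m = 114 − 3.3·7.1875 = 90.2813; MC(Q_m) = 45 + 3·7.1875 = 66.5625.
Competitive Q* = 10.9524, so ΔQ = 3.7649; wedge = 90.2813 − 66.5625 = 23.7188.
Deadweight loss = ½ × 3.7649 × 23.7188 = $44.65 thousand.

$44.65 thousand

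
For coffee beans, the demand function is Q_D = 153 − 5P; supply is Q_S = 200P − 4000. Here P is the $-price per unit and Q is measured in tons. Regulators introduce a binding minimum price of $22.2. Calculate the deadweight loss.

In inverse form: demand P = 30.6 − 0.2Q, supply P = 20 + 0.005Q.
Competitive equilibrium: 30.6 − 0.2Q = 20 + 0.005Q → Q* = 51.7073, P* = 20.2585.
At the floor P = 22.2, quantity demanded = (30.6 − 22.2)/0.2 = 42.
Sellers' marginal cost at Q' = 42: 20 + 0.005·42 = 20.21.
ΔQ = 51.7073 − 42 = 9.7073; wedge = 22.2 − 20.21 = 1.99.
Deadweight loss = ½ × 9.7073 × 1.99 = $9.66.

$9.66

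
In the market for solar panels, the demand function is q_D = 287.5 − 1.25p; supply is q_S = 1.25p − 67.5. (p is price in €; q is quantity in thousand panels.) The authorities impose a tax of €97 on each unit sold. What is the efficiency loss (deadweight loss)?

In inverse form: demand p = 230 − 0.8q, supply p = 54 + 0.8q.
Competitive equilibrium: 230 − 0.8q = 54 + 0.8q → q* = 110, p* = 142.
With the tax, the buyer price exceeds the seller price by 97: (230 − 0.8q) − (54 + 0.8q) = 97 → q' = 49.375.
Δq = 110 − 49.375 = 60.625; the wedge equals the tax, 97.
DWL = ½ × 60.625 × 97 = €2940.31 thousand.

€2940.31 thousand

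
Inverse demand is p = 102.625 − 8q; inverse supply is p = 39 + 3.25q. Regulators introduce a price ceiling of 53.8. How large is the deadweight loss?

6.83

Competitive equilibrium: 102.625 − 8q = 39 + 3.25q → q* = 5.6556, p* = 57.3806.
At the ceiling p = 53.8, quantity supplied = (53.8 − 39)/3.25 = 4.5538.
Willingness to pay at q' = 4.5538: 102.625 − 8·4.5538 = 66.1946.
Δq = 5.6556 − 4.5538 = 1.1018; wedge = 66.1946 − 53.8 = 12.3946.
Deadweight loss = ½ × 1.1018 × 12.3946 = 6.83.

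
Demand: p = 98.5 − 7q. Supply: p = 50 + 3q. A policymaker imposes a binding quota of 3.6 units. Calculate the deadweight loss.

Competitive equilibrium: 98.5 − 7q = 50 + 3q → q* = 4.85, p* = 64.55.
At q = 3.6: demand price = 98.5 − 7·3.6 = 73.3; supply price = 50 + 3·3.6 = 60.8.
Δq = 4.85 − 3.6 = 1.25; wedge = 73.3 − 60.8 = 12.5.
Welfare loss = ½ × 1.25 × 12.5 = 7.81.

7.81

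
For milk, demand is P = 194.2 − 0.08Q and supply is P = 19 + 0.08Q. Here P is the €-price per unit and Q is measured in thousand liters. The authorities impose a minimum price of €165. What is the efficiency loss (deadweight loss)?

€42632 thousand

Competitive equilibrium: 194.2 − 0.08Q = 19 + 0.08Q → Q* = 1095, P* = 106.6.
At the floor P = 165, quantity demanded = (194.2 − 165)/0.08 = 365.
Sellers' marginal cost at Q' = 365: 19 + 0.08·365 = 48.2.
ΔQ = 1095 − 365 = 730; wedge = 165 − 48.2 = 116.8.
DWL = ½ × 730 × 116.8 = €42632 thousand.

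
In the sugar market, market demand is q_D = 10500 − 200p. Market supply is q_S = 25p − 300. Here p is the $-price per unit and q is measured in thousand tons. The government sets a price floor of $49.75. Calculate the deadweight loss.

In inverse form: demand p = 52.5 − 0.005q, supply p = 12 + 0.04q.
Competitive equilibrium: 52.5 − 0.005q = 12 + 0.04q → q* = 900, p* = 48.
At the floor p = 49.75, quantity demanded = (52.5 − 49.75)/0.005 = 550.
Sellers' marginal cost at q' = 550: 12 + 0.04·550 = 34.
Δq = 900 − 550 = 350; wedge = 49.75 − 34 = 15.75.
DWL = ½ × 350 × 15.75 = $2756.25 thousand.

$2756.25 thousand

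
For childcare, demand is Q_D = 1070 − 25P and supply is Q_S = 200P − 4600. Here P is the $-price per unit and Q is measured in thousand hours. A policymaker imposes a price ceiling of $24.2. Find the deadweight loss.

In inverse form: demand P = 42.8 − 0.04Q, supply P = 23 + 0.005Q.
Competitive equilibrium: 42.8 − 0.04Q = 23 + 0.005Q → Q* = 440, P* = 25.2.
At the ceiling P = 24.2, quantity supplied = (24.2 − 23)/0.005 = 240.
Willingness to pay at Q' = 240: 42.8 − 0.04·240 = 33.2.
ΔQ = 440 − 240 = 200; wedge = 33.2 − 24.2 = 9.
The triangle = ½ × 200 × 9 = $900 thousand.

$900 thousand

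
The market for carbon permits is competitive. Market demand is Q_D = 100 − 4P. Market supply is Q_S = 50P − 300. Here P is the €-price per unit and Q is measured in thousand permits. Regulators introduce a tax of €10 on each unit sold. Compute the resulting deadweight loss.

€185.19 thousand

In inverse form: demand P = 25 − 0.25Q, supply P = 6 + 0.02Q.
Competitive equilibrium: 25 − 0.25Q = 6 + 0.02Q → Q* = 70.3704, P* = 7.4074.
With the tax, the buyer price exceeds the seller price by 10: (25 − 0.25Q) − (6 + 0.02Q) = 10 → Q' = 33.3333.
ΔQ = 70.3704 − 33.3333 = 37.0371; the wedge equals the tax, 10.
DWL = ½ × 37.0371 × 10 = €185.19 thousand.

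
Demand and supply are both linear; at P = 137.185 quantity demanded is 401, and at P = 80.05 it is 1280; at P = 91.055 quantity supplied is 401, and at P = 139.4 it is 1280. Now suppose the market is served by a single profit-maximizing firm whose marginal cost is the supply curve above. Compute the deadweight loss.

Demand slope = (80.05 − 137.185)/(1280 − 401) = −0.065, so P = 163.25 − 0.065Q.
Supply slope = (139.4 − 91.055)/(1280 − 401) = 0.055, so P = 69 + 0.055Q.
Competitive equilibrium: 163.25 − 0.065Q = 69 + 0.055Q → Q* = 785.41667, P* = 112.19792.
Marginal revenue: MR = 163.25 − 0.13Q. Set MR = MC: 163.25 − 0.13Q = 69 + 0.055Q → Q_m = 509.45946.
Price P_m = 163.25 − 0.065·509.45946 = 130.13514; MC(Q_m) = 69 + 0.055·509.45946 = 97.02027.
Competitive Q* = 785.41667, so ΔQ = 275.95721; wedge = 130.13514 − 97.02027 = 33.11487.
The triangle = ½ × 275.95721 × 33.11487 = 4569.14.

4569.14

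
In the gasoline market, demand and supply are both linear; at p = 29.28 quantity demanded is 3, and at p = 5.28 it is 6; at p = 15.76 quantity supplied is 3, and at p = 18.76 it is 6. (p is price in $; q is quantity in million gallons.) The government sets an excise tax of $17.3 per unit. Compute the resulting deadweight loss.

$16.63 million

Demand slope = (5.28 − 29.28)/(6 − 3) = −8, so p = 53.28 − 8q.
Supply slope = (18.76 − 15.76)/(6 − 3) = 1, so p = 12.76 + q.
Competitive equilibrium: 53.28 − 8q = 12.76 + q → q* = 4.5022, p* = 17.2622.
With the tax, the buyer price exceeds the seller price by 17.3: (53.28 − 8q) − (12.76 + q) = 17.3 → q' = 2.58.
Δq = 4.5022 − 2.58 = 1.9222; the wedge equals the tax, 17.3.
DWL = ½ × 1.9222 × 17.3 = $16.63 million.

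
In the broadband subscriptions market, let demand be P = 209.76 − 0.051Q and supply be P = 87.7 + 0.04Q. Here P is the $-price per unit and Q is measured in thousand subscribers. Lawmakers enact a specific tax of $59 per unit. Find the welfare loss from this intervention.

Competitive equilibrium: 209.76 − 0.051Q = 87.7 + 0.04Q → Q* = 1341.31868, P* = 141.35275.
With the tax, the buyer price exceeds the seller price by 59: (209.76 − 0.051Q) − (87.7 + 0.04Q) = 59 → Q' = 692.96703.
ΔQ = 1341.31868 − 692.96703 = 648.35165; the wedge equals the tax, 59.
Deadweight loss = ½ × 648.35165 × 59 = $19126.37 thousand.

$19126.37 thousand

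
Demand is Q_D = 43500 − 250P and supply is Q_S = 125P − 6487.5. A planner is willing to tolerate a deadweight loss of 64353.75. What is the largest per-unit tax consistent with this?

In inverse form: demand P = 174 − 0.004Q, supply P = 51.9 + 0.008Q.
Competitive equilibrium: 174 − 0.004Q = 51.9 + 0.008Q → Q* = 10175, P* = 133.3.
A tax t gives ΔQ = t/0.012 and wedge t, so DWL = t²/0.024.
t²/0.024 = 64353.75 → t² = 1544.49 → t = 39.3.

39.3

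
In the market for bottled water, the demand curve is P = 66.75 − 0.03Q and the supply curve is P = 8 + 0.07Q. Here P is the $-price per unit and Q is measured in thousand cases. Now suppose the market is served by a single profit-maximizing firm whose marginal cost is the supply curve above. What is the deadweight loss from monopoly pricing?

$919.06 thousand

Competitive equilibrium: 66.75 − 0.03Q = 8 + 0.07Q → Q* = 587.5, P* = 49.125.
Marginal revenue: MR = 66.75 − 0.06Q. Set MR = MC: 66.75 − 0.06Q = 8 + 0.07Q → Q_m = 451.9231.
Price P_m = 66.75 − 0.03·451.9231 = 53.1923; MC(Q_m) = 8 + 0.07·451.9231 = 39.6346.
Competitive Q* = 587.5, so ΔQ = 135.5769; wedge = 53.1923 − 39.6346 = 13.5577.
Welfare loss = ½ × 135.5769 × 13.5577 = $919.06 thousand.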